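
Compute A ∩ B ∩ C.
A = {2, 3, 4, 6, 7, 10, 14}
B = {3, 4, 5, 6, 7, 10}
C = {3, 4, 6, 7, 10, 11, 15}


Set A = {2, 3, 4, 6, 7, 10, 14}
Set B = {3, 4, 5, 6, 7, 10}
Set C = {3, 4, 6, 7, 10, 11, 15}
First, A ∩ B = {3, 4, 6, 7, 10}
Then, (A ∩ B) ∩ C = {3, 4, 6, 7, 10}

{3, 4, 6, 7, 10}


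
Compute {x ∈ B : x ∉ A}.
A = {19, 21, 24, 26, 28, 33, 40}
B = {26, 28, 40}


Set A = {19, 21, 24, 26, 28, 33, 40}
Set B = {26, 28, 40}
Check each element of B against A:
26 ∈ A, 28 ∈ A, 40 ∈ A
Elements of B not in A: {}

{}


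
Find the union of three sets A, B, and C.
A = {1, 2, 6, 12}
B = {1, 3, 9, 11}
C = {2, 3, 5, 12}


Set A = {1, 2, 6, 12}
Set B = {1, 3, 9, 11}
Set C = {2, 3, 5, 12}
First, A ∪ B = {1, 2, 3, 6, 9, 11, 12}
Then, (A ∪ B) ∪ C = {1, 2, 3, 5, 6, 9, 11, 12}

{1, 2, 3, 5, 6, 9, 11, 12}


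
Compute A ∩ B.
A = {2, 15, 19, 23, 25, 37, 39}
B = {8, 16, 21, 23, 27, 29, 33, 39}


Set A = {2, 15, 19, 23, 25, 37, 39}
Set B = {8, 16, 21, 23, 27, 29, 33, 39}
A ∩ B includes only elements in both sets.
Check each element of A against B:
2 ✗, 15 ✗, 19 ✗, 23 ✓, 25 ✗, 37 ✗, 39 ✓
A ∩ B = {23, 39}

{23, 39}


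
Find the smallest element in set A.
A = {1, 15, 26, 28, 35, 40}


Set A = {1, 15, 26, 28, 35, 40}
Elements in ascending order: 1, 15, 26, 28, 35, 40
The smallest element is 1.

1


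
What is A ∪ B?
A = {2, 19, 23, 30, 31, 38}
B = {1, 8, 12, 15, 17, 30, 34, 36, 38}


Set A = {2, 19, 23, 30, 31, 38}
Set B = {1, 8, 12, 15, 17, 30, 34, 36, 38}
A ∪ B includes all elements in either set.
Elements from A: {2, 19, 23, 30, 31, 38}
Elements from B not already included: {1, 8, 12, 15, 17, 34, 36}
A ∪ B = {1, 2, 8, 12, 15, 17, 19, 23, 30, 31, 34, 36, 38}

{1, 2, 8, 12, 15, 17, 19, 23, 30, 31, 34, 36, 38}


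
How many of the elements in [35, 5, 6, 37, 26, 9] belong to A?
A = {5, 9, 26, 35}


Set A = {5, 9, 26, 35}
Candidates: [35, 5, 6, 37, 26, 9]
Check each candidate:
35 ∈ A, 5 ∈ A, 6 ∉ A, 37 ∉ A, 26 ∈ A, 9 ∈ A
Count of candidates in A: 4

4


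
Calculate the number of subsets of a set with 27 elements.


The set has 27 elements.
The power set contains all possible subsets.
|P(A)| = 2^|A| = 2^27 = 134217728

134217728


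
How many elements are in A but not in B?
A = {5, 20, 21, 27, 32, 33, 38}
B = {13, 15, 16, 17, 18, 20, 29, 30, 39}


Set A = {5, 20, 21, 27, 32, 33, 38}
Set B = {13, 15, 16, 17, 18, 20, 29, 30, 39}
A \ B = {5, 21, 27, 32, 33, 38}
|A \ B| = 6

6


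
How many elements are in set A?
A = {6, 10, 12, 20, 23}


Set A = {6, 10, 12, 20, 23}
Listing elements: 6, 10, 12, 20, 23
Counting: 5 elements
|A| = 5

5


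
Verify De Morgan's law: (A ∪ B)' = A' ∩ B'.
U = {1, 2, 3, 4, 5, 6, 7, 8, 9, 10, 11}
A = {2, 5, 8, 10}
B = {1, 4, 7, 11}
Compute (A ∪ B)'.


U = {1, 2, 3, 4, 5, 6, 7, 8, 9, 10, 11}
A = {2, 5, 8, 10}, B = {1, 4, 7, 11}
A ∪ B = {1, 2, 4, 5, 7, 8, 10, 11}
(A ∪ B)' = U \ (A ∪ B) = {3, 6, 9}
Verification via A' ∩ B': A' = {1, 3, 4, 6, 7, 9, 11}, B' = {2, 3, 5, 6, 8, 9, 10}
A' ∩ B' = {3, 6, 9} ✓

{3, 6, 9}


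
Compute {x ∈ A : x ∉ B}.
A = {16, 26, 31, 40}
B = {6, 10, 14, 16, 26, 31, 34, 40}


Set A = {16, 26, 31, 40}
Set B = {6, 10, 14, 16, 26, 31, 34, 40}
Check each element of A against B:
16 ∈ B, 26 ∈ B, 31 ∈ B, 40 ∈ B
Elements of A not in B: {}

{}


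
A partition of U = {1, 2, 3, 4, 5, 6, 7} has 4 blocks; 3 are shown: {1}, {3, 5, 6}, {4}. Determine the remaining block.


U = {1, 2, 3, 4, 5, 6, 7}
Shown blocks: {1}, {3, 5, 6}, {4}
A partition's blocks are pairwise disjoint and cover U, so the missing block = U \ (union of shown blocks).
Union of shown blocks: {1, 3, 4, 5, 6}
Missing block = U \ (union) = {2, 7}

{2, 7}


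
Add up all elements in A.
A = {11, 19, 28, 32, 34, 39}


Set A = {11, 19, 28, 32, 34, 39}
Sum = 11 + 19 + 28 + 32 + 34 + 39 = 163

163


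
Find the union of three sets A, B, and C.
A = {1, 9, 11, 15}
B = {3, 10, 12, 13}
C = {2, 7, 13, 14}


Set A = {1, 9, 11, 15}
Set B = {3, 10, 12, 13}
Set C = {2, 7, 13, 14}
First, A ∪ B = {1, 3, 9, 10, 11, 12, 13, 15}
Then, (A ∪ B) ∪ C = {1, 2, 3, 7, 9, 10, 11, 12, 13, 14, 15}

{1, 2, 3, 7, 9, 10, 11, 12, 13, 14, 15}


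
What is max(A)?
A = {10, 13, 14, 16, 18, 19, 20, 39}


Set A = {10, 13, 14, 16, 18, 19, 20, 39}
Elements in ascending order: 10, 13, 14, 16, 18, 19, 20, 39
The largest element is 39.

39


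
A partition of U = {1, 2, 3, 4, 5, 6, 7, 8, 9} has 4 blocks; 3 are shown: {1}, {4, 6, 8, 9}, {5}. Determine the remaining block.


U = {1, 2, 3, 4, 5, 6, 7, 8, 9}
Shown blocks: {1}, {4, 6, 8, 9}, {5}
A partition's blocks are pairwise disjoint and cover U, so the missing block = U \ (union of shown blocks).
Union of shown blocks: {1, 4, 5, 6, 8, 9}
Missing block = U \ (union) = {2, 3, 7}

{2, 3, 7}


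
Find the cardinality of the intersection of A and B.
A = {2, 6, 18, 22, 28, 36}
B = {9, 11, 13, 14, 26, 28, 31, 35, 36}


Set A = {2, 6, 18, 22, 28, 36}
Set B = {9, 11, 13, 14, 26, 28, 31, 35, 36}
A ∩ B = {28, 36}
|A ∩ B| = 2

2


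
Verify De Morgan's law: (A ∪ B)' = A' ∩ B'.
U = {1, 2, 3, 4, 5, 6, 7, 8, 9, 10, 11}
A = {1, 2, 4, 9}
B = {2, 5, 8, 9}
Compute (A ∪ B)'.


U = {1, 2, 3, 4, 5, 6, 7, 8, 9, 10, 11}
A = {1, 2, 4, 9}, B = {2, 5, 8, 9}
A ∪ B = {1, 2, 4, 5, 8, 9}
(A ∪ B)' = U \ (A ∪ B) = {3, 6, 7, 10, 11}
Verification via A' ∩ B': A' = {3, 5, 6, 7, 8, 10, 11}, B' = {1, 3, 4, 6, 7, 10, 11}
A' ∩ B' = {3, 6, 7, 10, 11} ✓

{3, 6, 7, 10, 11}


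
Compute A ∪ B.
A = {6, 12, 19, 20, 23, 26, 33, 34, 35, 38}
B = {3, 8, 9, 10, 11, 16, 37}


Set A = {6, 12, 19, 20, 23, 26, 33, 34, 35, 38}
Set B = {3, 8, 9, 10, 11, 16, 37}
A ∪ B includes all elements in either set.
Elements from A: {6, 12, 19, 20, 23, 26, 33, 34, 35, 38}
Elements from B not already included: {3, 8, 9, 10, 11, 16, 37}
A ∪ B = {3, 6, 8, 9, 10, 11, 12, 16, 19, 20, 23, 26, 33, 34, 35, 37, 38}

{3, 6, 8, 9, 10, 11, 12, 16, 19, 20, 23, 26, 33, 34, 35, 37, 38}


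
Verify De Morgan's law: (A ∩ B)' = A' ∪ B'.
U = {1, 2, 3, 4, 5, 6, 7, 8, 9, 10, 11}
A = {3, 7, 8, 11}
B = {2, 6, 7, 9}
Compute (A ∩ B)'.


U = {1, 2, 3, 4, 5, 6, 7, 8, 9, 10, 11}
A = {3, 7, 8, 11}, B = {2, 6, 7, 9}
A ∩ B = {7}
(A ∩ B)' = U \ (A ∩ B) = {1, 2, 3, 4, 5, 6, 8, 9, 10, 11}
Verification via A' ∪ B': A' = {1, 2, 4, 5, 6, 9, 10}, B' = {1, 3, 4, 5, 8, 10, 11}
A' ∪ B' = {1, 2, 3, 4, 5, 6, 8, 9, 10, 11} ✓

{1, 2, 3, 4, 5, 6, 8, 9, 10, 11}


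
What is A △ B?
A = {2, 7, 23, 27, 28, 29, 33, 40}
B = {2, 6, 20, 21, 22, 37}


Set A = {2, 7, 23, 27, 28, 29, 33, 40}
Set B = {2, 6, 20, 21, 22, 37}
A △ B = (A \ B) ∪ (B \ A)
Elements in A but not B: {7, 23, 27, 28, 29, 33, 40}
Elements in B but not A: {6, 20, 21, 22, 37}
A △ B = {6, 7, 20, 21, 22, 23, 27, 28, 29, 33, 37, 40}

{6, 7, 20, 21, 22, 23, 27, 28, 29, 33, 37, 40}


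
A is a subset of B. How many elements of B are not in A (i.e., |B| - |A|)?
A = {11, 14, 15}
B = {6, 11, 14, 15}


Set A = {11, 14, 15}, |A| = 3
Set B = {6, 11, 14, 15}, |B| = 4
Since A ⊆ B: B \ A = {6}
|B| - |A| = 4 - 3 = 1

1


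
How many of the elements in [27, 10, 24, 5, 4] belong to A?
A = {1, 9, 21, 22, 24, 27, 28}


Set A = {1, 9, 21, 22, 24, 27, 28}
Candidates: [27, 10, 24, 5, 4]
Check each candidate:
27 ∈ A, 10 ∉ A, 24 ∈ A, 5 ∉ A, 4 ∉ A
Count of candidates in A: 2

2


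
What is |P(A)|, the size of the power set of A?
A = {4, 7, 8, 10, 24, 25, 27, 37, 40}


Set A = {4, 7, 8, 10, 24, 25, 27, 37, 40}
|A| = 9
The power set P(A) contains all subsets of A.
|P(A)| = 2^|A| = 2^9 = 512

512


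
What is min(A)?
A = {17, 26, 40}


Set A = {17, 26, 40}
Elements in ascending order: 17, 26, 40
The smallest element is 17.

17


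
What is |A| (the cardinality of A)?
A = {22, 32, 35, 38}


Set A = {22, 32, 35, 38}
Listing elements: 22, 32, 35, 38
Counting: 4 elements
|A| = 4

4


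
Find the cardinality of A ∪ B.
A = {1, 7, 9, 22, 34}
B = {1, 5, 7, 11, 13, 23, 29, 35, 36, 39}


Set A = {1, 7, 9, 22, 34}, |A| = 5
Set B = {1, 5, 7, 11, 13, 23, 29, 35, 36, 39}, |B| = 10
A ∩ B = {1, 7}, |A ∩ B| = 2
|A ∪ B| = |A| + |B| - |A ∩ B| = 5 + 10 - 2 = 13

13


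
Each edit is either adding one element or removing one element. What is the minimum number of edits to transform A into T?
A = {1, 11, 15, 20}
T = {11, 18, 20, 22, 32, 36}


Set A = {1, 11, 15, 20}
Set T = {11, 18, 20, 22, 32, 36}
Elements to remove from A (in A, not in T): {1, 15} → 2 removals
Elements to add to A (in T, not in A): {18, 22, 32, 36} → 4 additions
Total edits = 2 + 4 = 6

6


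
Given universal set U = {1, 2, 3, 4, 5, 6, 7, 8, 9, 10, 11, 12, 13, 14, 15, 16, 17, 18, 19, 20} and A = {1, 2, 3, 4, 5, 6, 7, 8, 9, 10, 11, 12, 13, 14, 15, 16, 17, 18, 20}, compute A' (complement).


Universal set U = {1, 2, 3, 4, 5, 6, 7, 8, 9, 10, 11, 12, 13, 14, 15, 16, 17, 18, 19, 20}
Set A = {1, 2, 3, 4, 5, 6, 7, 8, 9, 10, 11, 12, 13, 14, 15, 16, 17, 18, 20}
A' = U \ A = elements in U but not in A
Checking each element of U:
1 (in A, exclude), 2 (in A, exclude), 3 (in A, exclude), 4 (in A, exclude), 5 (in A, exclude), 6 (in A, exclude), 7 (in A, exclude), 8 (in A, exclude), 9 (in A, exclude), 10 (in A, exclude), 11 (in A, exclude), 12 (in A, exclude), 13 (in A, exclude), 14 (in A, exclude), 15 (in A, exclude), 16 (in A, exclude), 17 (in A, exclude), 18 (in A, exclude), 19 (not in A, include), 20 (in A, exclude)
A' = {19}

{19}


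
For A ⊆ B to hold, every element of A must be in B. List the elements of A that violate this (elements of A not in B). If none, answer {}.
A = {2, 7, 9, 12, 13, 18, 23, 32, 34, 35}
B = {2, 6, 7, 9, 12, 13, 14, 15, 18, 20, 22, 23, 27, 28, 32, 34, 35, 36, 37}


Set A = {2, 7, 9, 12, 13, 18, 23, 32, 34, 35}
Set B = {2, 6, 7, 9, 12, 13, 14, 15, 18, 20, 22, 23, 27, 28, 32, 34, 35, 36, 37}
Check each element of A against B:
2 ∈ B, 7 ∈ B, 9 ∈ B, 12 ∈ B, 13 ∈ B, 18 ∈ B, 23 ∈ B, 32 ∈ B, 34 ∈ B, 35 ∈ B
Elements of A not in B: {}

{}


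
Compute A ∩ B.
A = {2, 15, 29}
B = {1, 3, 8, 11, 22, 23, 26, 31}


Set A = {2, 15, 29}
Set B = {1, 3, 8, 11, 22, 23, 26, 31}
A ∩ B includes only elements in both sets.
Check each element of A against B:
2 ✗, 15 ✗, 29 ✗
A ∩ B = {}

{}


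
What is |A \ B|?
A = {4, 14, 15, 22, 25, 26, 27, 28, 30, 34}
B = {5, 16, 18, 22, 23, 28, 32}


Set A = {4, 14, 15, 22, 25, 26, 27, 28, 30, 34}
Set B = {5, 16, 18, 22, 23, 28, 32}
A \ B = {4, 14, 15, 25, 26, 27, 30, 34}
|A \ B| = 8

8


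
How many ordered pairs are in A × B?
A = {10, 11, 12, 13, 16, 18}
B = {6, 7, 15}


Set A = {10, 11, 12, 13, 16, 18} has 6 elements.
Set B = {6, 7, 15} has 3 elements.
|A × B| = |A| × |B| = 6 × 3 = 18

18


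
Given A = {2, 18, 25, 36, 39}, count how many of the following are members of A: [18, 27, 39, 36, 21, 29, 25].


Set A = {2, 18, 25, 36, 39}
Candidates: [18, 27, 39, 36, 21, 29, 25]
Check each candidate:
18 ∈ A, 27 ∉ A, 39 ∈ A, 36 ∈ A, 21 ∉ A, 29 ∉ A, 25 ∈ A
Count of candidates in A: 4

4


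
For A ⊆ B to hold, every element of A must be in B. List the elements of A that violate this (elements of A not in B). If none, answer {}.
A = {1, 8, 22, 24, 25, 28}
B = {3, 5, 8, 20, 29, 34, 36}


Set A = {1, 8, 22, 24, 25, 28}
Set B = {3, 5, 8, 20, 29, 34, 36}
Check each element of A against B:
1 ∉ B (include), 8 ∈ B, 22 ∉ B (include), 24 ∉ B (include), 25 ∉ B (include), 28 ∉ B (include)
Elements of A not in B: {1, 22, 24, 25, 28}

{1, 22, 24, 25, 28}


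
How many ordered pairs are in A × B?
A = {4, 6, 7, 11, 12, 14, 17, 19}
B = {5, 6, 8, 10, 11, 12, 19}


Set A = {4, 6, 7, 11, 12, 14, 17, 19} has 8 elements.
Set B = {5, 6, 8, 10, 11, 12, 19} has 7 elements.
|A × B| = |A| × |B| = 8 × 7 = 56

56


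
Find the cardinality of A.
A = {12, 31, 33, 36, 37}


Set A = {12, 31, 33, 36, 37}
Listing elements: 12, 31, 33, 36, 37
Counting: 5 elements
|A| = 5

5


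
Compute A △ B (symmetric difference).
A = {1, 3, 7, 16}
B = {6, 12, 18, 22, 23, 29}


Set A = {1, 3, 7, 16}
Set B = {6, 12, 18, 22, 23, 29}
A △ B = (A \ B) ∪ (B \ A)
Elements in A but not B: {1, 3, 7, 16}
Elements in B but not A: {6, 12, 18, 22, 23, 29}
A △ B = {1, 3, 6, 7, 12, 16, 18, 22, 23, 29}

{1, 3, 6, 7, 12, 16, 18, 22, 23, 29}


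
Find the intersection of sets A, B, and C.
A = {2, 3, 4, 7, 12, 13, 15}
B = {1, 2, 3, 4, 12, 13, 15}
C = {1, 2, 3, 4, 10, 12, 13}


Set A = {2, 3, 4, 7, 12, 13, 15}
Set B = {1, 2, 3, 4, 12, 13, 15}
Set C = {1, 2, 3, 4, 10, 12, 13}
First, A ∩ B = {2, 3, 4, 12, 13, 15}
Then, (A ∩ B) ∩ C = {2, 3, 4, 12, 13}

{2, 3, 4, 12, 13}


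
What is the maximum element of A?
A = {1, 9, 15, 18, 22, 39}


Set A = {1, 9, 15, 18, 22, 39}
Elements in ascending order: 1, 9, 15, 18, 22, 39
The largest element is 39.

39


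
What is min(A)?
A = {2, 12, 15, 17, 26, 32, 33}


Set A = {2, 12, 15, 17, 26, 32, 33}
Elements in ascending order: 2, 12, 15, 17, 26, 32, 33
The smallest element is 2.

2


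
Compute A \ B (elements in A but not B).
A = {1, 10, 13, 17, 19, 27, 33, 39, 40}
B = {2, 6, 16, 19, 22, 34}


Set A = {1, 10, 13, 17, 19, 27, 33, 39, 40}
Set B = {2, 6, 16, 19, 22, 34}
A \ B includes elements in A that are not in B.
Check each element of A:
1 (not in B, keep), 10 (not in B, keep), 13 (not in B, keep), 17 (not in B, keep), 19 (in B, remove), 27 (not in B, keep), 33 (not in B, keep), 39 (not in B, keep), 40 (not in B, keep)
A \ B = {1, 10, 13, 17, 27, 33, 39, 40}

{1, 10, 13, 17, 27, 33, 39, 40}


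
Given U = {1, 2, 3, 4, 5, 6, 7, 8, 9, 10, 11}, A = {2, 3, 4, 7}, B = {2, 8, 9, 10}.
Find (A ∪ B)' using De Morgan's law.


U = {1, 2, 3, 4, 5, 6, 7, 8, 9, 10, 11}
A = {2, 3, 4, 7}, B = {2, 8, 9, 10}
A ∪ B = {2, 3, 4, 7, 8, 9, 10}
(A ∪ B)' = U \ (A ∪ B) = {1, 5, 6, 11}
Verification via A' ∩ B': A' = {1, 5, 6, 8, 9, 10, 11}, B' = {1, 3, 4, 5, 6, 7, 11}
A' ∩ B' = {1, 5, 6, 11} ✓

{1, 5, 6, 11}


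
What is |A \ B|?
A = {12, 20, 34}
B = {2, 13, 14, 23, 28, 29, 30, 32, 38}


Set A = {12, 20, 34}
Set B = {2, 13, 14, 23, 28, 29, 30, 32, 38}
A \ B = {12, 20, 34}
|A \ B| = 3

3


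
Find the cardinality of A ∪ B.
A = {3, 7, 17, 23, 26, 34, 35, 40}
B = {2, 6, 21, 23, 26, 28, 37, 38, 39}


Set A = {3, 7, 17, 23, 26, 34, 35, 40}, |A| = 8
Set B = {2, 6, 21, 23, 26, 28, 37, 38, 39}, |B| = 9
A ∩ B = {23, 26}, |A ∩ B| = 2
|A ∪ B| = |A| + |B| - |A ∩ B| = 8 + 9 - 2 = 15

15


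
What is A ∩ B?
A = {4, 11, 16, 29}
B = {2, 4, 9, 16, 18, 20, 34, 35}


Set A = {4, 11, 16, 29}
Set B = {2, 4, 9, 16, 18, 20, 34, 35}
A ∩ B includes only elements in both sets.
Check each element of A against B:
4 ✓, 11 ✗, 16 ✓, 29 ✗
A ∩ B = {4, 16}

{4, 16}


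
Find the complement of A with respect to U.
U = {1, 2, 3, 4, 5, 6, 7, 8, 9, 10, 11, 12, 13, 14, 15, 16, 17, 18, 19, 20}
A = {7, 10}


Universal set U = {1, 2, 3, 4, 5, 6, 7, 8, 9, 10, 11, 12, 13, 14, 15, 16, 17, 18, 19, 20}
Set A = {7, 10}
A' = U \ A = elements in U but not in A
Checking each element of U:
1 (not in A, include), 2 (not in A, include), 3 (not in A, include), 4 (not in A, include), 5 (not in A, include), 6 (not in A, include), 7 (in A, exclude), 8 (not in A, include), 9 (not in A, include), 10 (in A, exclude), 11 (not in A, include), 12 (not in A, include), 13 (not in A, include), 14 (not in A, include), 15 (not in A, include), 16 (not in A, include), 17 (not in A, include), 18 (not in A, include), 19 (not in A, include), 20 (not in A, include)
A' = {1, 2, 3, 4, 5, 6, 8, 9, 11, 12, 13, 14, 15, 16, 17, 18, 19, 20}

{1, 2, 3, 4, 5, 6, 8, 9, 11, 12, 13, 14, 15, 16, 17, 18, 19, 20}


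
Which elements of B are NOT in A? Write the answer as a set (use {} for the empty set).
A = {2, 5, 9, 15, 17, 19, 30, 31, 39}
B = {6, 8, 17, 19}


Set A = {2, 5, 9, 15, 17, 19, 30, 31, 39}
Set B = {6, 8, 17, 19}
Check each element of B against A:
6 ∉ A (include), 8 ∉ A (include), 17 ∈ A, 19 ∈ A
Elements of B not in A: {6, 8}

{6, 8}


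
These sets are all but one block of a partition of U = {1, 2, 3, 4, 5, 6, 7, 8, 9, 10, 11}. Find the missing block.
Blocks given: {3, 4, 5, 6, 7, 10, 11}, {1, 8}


U = {1, 2, 3, 4, 5, 6, 7, 8, 9, 10, 11}
Shown blocks: {3, 4, 5, 6, 7, 10, 11}, {1, 8}
A partition's blocks are pairwise disjoint and cover U, so the missing block = U \ (union of shown blocks).
Union of shown blocks: {1, 3, 4, 5, 6, 7, 8, 10, 11}
Missing block = U \ (union) = {2, 9}

{2, 9}


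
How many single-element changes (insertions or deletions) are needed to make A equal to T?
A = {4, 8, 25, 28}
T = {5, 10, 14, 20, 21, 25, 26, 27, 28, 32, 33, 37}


Set A = {4, 8, 25, 28}
Set T = {5, 10, 14, 20, 21, 25, 26, 27, 28, 32, 33, 37}
Elements to remove from A (in A, not in T): {4, 8} → 2 removals
Elements to add to A (in T, not in A): {5, 10, 14, 20, 21, 26, 27, 32, 33, 37} → 10 additions
Total edits = 2 + 10 = 12

12


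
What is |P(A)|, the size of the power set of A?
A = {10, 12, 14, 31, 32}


Set A = {10, 12, 14, 31, 32}
|A| = 5
The power set P(A) contains all subsets of A.
|P(A)| = 2^|A| = 2^5 = 32

32


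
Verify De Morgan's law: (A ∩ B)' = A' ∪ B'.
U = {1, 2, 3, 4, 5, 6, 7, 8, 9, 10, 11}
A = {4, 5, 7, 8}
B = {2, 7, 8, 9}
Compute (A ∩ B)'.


U = {1, 2, 3, 4, 5, 6, 7, 8, 9, 10, 11}
A = {4, 5, 7, 8}, B = {2, 7, 8, 9}
A ∩ B = {7, 8}
(A ∩ B)' = U \ (A ∩ B) = {1, 2, 3, 4, 5, 6, 9, 10, 11}
Verification via A' ∪ B': A' = {1, 2, 3, 6, 9, 10, 11}, B' = {1, 3, 4, 5, 6, 10, 11}
A' ∪ B' = {1, 2, 3, 4, 5, 6, 9, 10, 11} ✓

{1, 2, 3, 4, 5, 6, 9, 10, 11}


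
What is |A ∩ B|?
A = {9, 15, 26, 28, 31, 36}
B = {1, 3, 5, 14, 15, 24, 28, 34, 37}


Set A = {9, 15, 26, 28, 31, 36}
Set B = {1, 3, 5, 14, 15, 24, 28, 34, 37}
A ∩ B = {15, 28}
|A ∩ B| = 2

2


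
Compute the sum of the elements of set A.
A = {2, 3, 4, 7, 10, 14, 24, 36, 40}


Set A = {2, 3, 4, 7, 10, 14, 24, 36, 40}
Sum = 2 + 3 + 4 + 7 + 10 + 14 + 24 + 36 + 40 = 140

140


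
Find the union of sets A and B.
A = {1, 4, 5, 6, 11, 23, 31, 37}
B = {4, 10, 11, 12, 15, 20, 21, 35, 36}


Set A = {1, 4, 5, 6, 11, 23, 31, 37}
Set B = {4, 10, 11, 12, 15, 20, 21, 35, 36}
A ∪ B includes all elements in either set.
Elements from A: {1, 4, 5, 6, 11, 23, 31, 37}
Elements from B not already included: {10, 12, 15, 20, 21, 35, 36}
A ∪ B = {1, 4, 5, 6, 10, 11, 12, 15, 20, 21, 23, 31, 35, 36, 37}

{1, 4, 5, 6, 10, 11, 12, 15, 20, 21, 23, 31, 35, 36, 37}


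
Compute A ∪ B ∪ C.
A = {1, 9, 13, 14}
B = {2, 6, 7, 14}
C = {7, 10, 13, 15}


Set A = {1, 9, 13, 14}
Set B = {2, 6, 7, 14}
Set C = {7, 10, 13, 15}
First, A ∪ B = {1, 2, 6, 7, 9, 13, 14}
Then, (A ∪ B) ∪ C = {1, 2, 6, 7, 9, 10, 13, 14, 15}

{1, 2, 6, 7, 9, 10, 13, 14, 15}


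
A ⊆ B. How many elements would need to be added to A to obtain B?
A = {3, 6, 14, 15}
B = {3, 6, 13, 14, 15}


Set A = {3, 6, 14, 15}, |A| = 4
Set B = {3, 6, 13, 14, 15}, |B| = 5
Since A ⊆ B: B \ A = {13}
|B| - |A| = 5 - 4 = 1

1


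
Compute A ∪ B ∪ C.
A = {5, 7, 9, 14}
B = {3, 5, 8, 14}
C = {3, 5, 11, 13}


Set A = {5, 7, 9, 14}
Set B = {3, 5, 8, 14}
Set C = {3, 5, 11, 13}
First, A ∪ B = {3, 5, 7, 8, 9, 14}
Then, (A ∪ B) ∪ C = {3, 5, 7, 8, 9, 11, 13, 14}

{3, 5, 7, 8, 9, 11, 13, 14}


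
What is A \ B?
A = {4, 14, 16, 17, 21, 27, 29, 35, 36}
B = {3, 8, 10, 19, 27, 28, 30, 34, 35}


Set A = {4, 14, 16, 17, 21, 27, 29, 35, 36}
Set B = {3, 8, 10, 19, 27, 28, 30, 34, 35}
A \ B includes elements in A that are not in B.
Check each element of A:
4 (not in B, keep), 14 (not in B, keep), 16 (not in B, keep), 17 (not in B, keep), 21 (not in B, keep), 27 (in B, remove), 29 (not in B, keep), 35 (in B, remove), 36 (not in B, keep)
A \ B = {4, 14, 16, 17, 21, 29, 36}

{4, 14, 16, 17, 21, 29, 36}


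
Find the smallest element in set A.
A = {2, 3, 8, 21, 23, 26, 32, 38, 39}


Set A = {2, 3, 8, 21, 23, 26, 32, 38, 39}
Elements in ascending order: 2, 3, 8, 21, 23, 26, 32, 38, 39
The smallest element is 2.

2


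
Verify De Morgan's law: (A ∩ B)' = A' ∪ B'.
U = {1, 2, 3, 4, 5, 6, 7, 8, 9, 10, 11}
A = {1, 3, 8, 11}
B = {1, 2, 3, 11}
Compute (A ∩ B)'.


U = {1, 2, 3, 4, 5, 6, 7, 8, 9, 10, 11}
A = {1, 3, 8, 11}, B = {1, 2, 3, 11}
A ∩ B = {1, 3, 11}
(A ∩ B)' = U \ (A ∩ B) = {2, 4, 5, 6, 7, 8, 9, 10}
Verification via A' ∪ B': A' = {2, 4, 5, 6, 7, 9, 10}, B' = {4, 5, 6, 7, 8, 9, 10}
A' ∪ B' = {2, 4, 5, 6, 7, 8, 9, 10} ✓

{2, 4, 5, 6, 7, 8, 9, 10}


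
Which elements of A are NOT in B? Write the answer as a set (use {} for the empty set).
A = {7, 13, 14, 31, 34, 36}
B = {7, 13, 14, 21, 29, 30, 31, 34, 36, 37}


Set A = {7, 13, 14, 31, 34, 36}
Set B = {7, 13, 14, 21, 29, 30, 31, 34, 36, 37}
Check each element of A against B:
7 ∈ B, 13 ∈ B, 14 ∈ B, 31 ∈ B, 34 ∈ B, 36 ∈ B
Elements of A not in B: {}

{}


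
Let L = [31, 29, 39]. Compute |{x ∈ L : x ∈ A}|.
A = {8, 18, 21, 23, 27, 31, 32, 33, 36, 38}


Set A = {8, 18, 21, 23, 27, 31, 32, 33, 36, 38}
Candidates: [31, 29, 39]
Check each candidate:
31 ∈ A, 29 ∉ A, 39 ∉ A
Count of candidates in A: 1

1


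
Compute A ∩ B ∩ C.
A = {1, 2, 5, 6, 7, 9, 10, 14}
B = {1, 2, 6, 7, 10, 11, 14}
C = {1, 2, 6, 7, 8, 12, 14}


Set A = {1, 2, 5, 6, 7, 9, 10, 14}
Set B = {1, 2, 6, 7, 10, 11, 14}
Set C = {1, 2, 6, 7, 8, 12, 14}
First, A ∩ B = {1, 2, 6, 7, 10, 14}
Then, (A ∩ B) ∩ C = {1, 2, 6, 7, 14}

{1, 2, 6, 7, 14}


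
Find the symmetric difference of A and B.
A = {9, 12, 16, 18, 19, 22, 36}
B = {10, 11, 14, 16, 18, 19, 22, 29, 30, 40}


Set A = {9, 12, 16, 18, 19, 22, 36}
Set B = {10, 11, 14, 16, 18, 19, 22, 29, 30, 40}
A △ B = (A \ B) ∪ (B \ A)
Elements in A but not B: {9, 12, 36}
Elements in B but not A: {10, 11, 14, 29, 30, 40}
A △ B = {9, 10, 11, 12, 14, 29, 30, 36, 40}

{9, 10, 11, 12, 14, 29, 30, 36, 40}


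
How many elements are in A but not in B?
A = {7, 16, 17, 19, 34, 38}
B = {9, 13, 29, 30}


Set A = {7, 16, 17, 19, 34, 38}
Set B = {9, 13, 29, 30}
A \ B = {7, 16, 17, 19, 34, 38}
|A \ B| = 6

6


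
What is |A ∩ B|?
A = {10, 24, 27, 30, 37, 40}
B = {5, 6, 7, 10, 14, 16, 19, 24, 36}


Set A = {10, 24, 27, 30, 37, 40}
Set B = {5, 6, 7, 10, 14, 16, 19, 24, 36}
A ∩ B = {10, 24}
|A ∩ B| = 2

2


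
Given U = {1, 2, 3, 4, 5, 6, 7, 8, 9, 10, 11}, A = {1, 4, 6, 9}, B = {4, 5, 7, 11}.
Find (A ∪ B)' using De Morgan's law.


U = {1, 2, 3, 4, 5, 6, 7, 8, 9, 10, 11}
A = {1, 4, 6, 9}, B = {4, 5, 7, 11}
A ∪ B = {1, 4, 5, 6, 7, 9, 11}
(A ∪ B)' = U \ (A ∪ B) = {2, 3, 8, 10}
Verification via A' ∩ B': A' = {2, 3, 5, 7, 8, 10, 11}, B' = {1, 2, 3, 6, 8, 9, 10}
A' ∩ B' = {2, 3, 8, 10} ✓

{2, 3, 8, 10}


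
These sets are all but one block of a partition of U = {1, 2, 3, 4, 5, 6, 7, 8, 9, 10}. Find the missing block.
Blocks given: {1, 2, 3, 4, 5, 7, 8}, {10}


U = {1, 2, 3, 4, 5, 6, 7, 8, 9, 10}
Shown blocks: {1, 2, 3, 4, 5, 7, 8}, {10}
A partition's blocks are pairwise disjoint and cover U, so the missing block = U \ (union of shown blocks).
Union of shown blocks: {1, 2, 3, 4, 5, 7, 8, 10}
Missing block = U \ (union) = {6, 9}

{6, 9}


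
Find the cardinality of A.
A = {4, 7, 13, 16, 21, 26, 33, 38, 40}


Set A = {4, 7, 13, 16, 21, 26, 33, 38, 40}
Listing elements: 4, 7, 13, 16, 21, 26, 33, 38, 40
Counting: 9 elements
|A| = 9

9


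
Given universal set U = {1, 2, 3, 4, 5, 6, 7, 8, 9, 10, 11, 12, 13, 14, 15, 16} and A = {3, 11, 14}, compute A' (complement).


Universal set U = {1, 2, 3, 4, 5, 6, 7, 8, 9, 10, 11, 12, 13, 14, 15, 16}
Set A = {3, 11, 14}
A' = U \ A = elements in U but not in A
Checking each element of U:
1 (not in A, include), 2 (not in A, include), 3 (in A, exclude), 4 (not in A, include), 5 (not in A, include), 6 (not in A, include), 7 (not in A, include), 8 (not in A, include), 9 (not in A, include), 10 (not in A, include), 11 (in A, exclude), 12 (not in A, include), 13 (not in A, include), 14 (in A, exclude), 15 (not in A, include), 16 (not in A, include)
A' = {1, 2, 4, 5, 6, 7, 8, 9, 10, 12, 13, 15, 16}

{1, 2, 4, 5, 6, 7, 8, 9, 10, 12, 13, 15, 16}


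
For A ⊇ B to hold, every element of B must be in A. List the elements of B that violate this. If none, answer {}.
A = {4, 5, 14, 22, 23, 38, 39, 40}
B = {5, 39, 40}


Set A = {4, 5, 14, 22, 23, 38, 39, 40}
Set B = {5, 39, 40}
Check each element of B against A:
5 ∈ A, 39 ∈ A, 40 ∈ A
Elements of B not in A: {}

{}


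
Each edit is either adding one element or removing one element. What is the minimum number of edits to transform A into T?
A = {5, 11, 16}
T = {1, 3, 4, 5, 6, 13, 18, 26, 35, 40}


Set A = {5, 11, 16}
Set T = {1, 3, 4, 5, 6, 13, 18, 26, 35, 40}
Elements to remove from A (in A, not in T): {11, 16} → 2 removals
Elements to add to A (in T, not in A): {1, 3, 4, 6, 13, 18, 26, 35, 40} → 9 additions
Total edits = 2 + 9 = 11

11


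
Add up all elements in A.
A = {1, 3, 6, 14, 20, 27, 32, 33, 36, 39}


Set A = {1, 3, 6, 14, 20, 27, 32, 33, 36, 39}
Sum = 1 + 3 + 6 + 14 + 20 + 27 + 32 + 33 + 36 + 39 = 211

211


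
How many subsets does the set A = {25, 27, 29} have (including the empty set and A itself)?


Set A = {25, 27, 29}
|A| = 3
The power set P(A) contains all subsets of A.
|P(A)| = 2^|A| = 2^3 = 8

8


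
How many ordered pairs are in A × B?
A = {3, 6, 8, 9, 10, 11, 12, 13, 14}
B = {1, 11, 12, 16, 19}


Set A = {3, 6, 8, 9, 10, 11, 12, 13, 14} has 9 elements.
Set B = {1, 11, 12, 16, 19} has 5 elements.
|A × B| = |A| × |B| = 9 × 5 = 45

45


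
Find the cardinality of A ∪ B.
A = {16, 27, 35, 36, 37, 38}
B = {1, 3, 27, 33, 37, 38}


Set A = {16, 27, 35, 36, 37, 38}, |A| = 6
Set B = {1, 3, 27, 33, 37, 38}, |B| = 6
A ∩ B = {27, 37, 38}, |A ∩ B| = 3
|A ∪ B| = |A| + |B| - |A ∩ B| = 6 + 6 - 3 = 9

9


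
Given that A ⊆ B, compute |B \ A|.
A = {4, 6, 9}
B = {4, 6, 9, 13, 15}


Set A = {4, 6, 9}, |A| = 3
Set B = {4, 6, 9, 13, 15}, |B| = 5
Since A ⊆ B: B \ A = {13, 15}
|B| - |A| = 5 - 3 = 2

2


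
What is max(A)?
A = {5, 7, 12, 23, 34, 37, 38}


Set A = {5, 7, 12, 23, 34, 37, 38}
Elements in ascending order: 5, 7, 12, 23, 34, 37, 38
The largest element is 38.

38


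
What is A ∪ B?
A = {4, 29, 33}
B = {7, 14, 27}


Set A = {4, 29, 33}
Set B = {7, 14, 27}
A ∪ B includes all elements in either set.
Elements from A: {4, 29, 33}
Elements from B not already included: {7, 14, 27}
A ∪ B = {4, 7, 14, 27, 29, 33}

{4, 7, 14, 27, 29, 33}


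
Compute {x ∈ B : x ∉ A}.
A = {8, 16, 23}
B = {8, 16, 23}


Set A = {8, 16, 23}
Set B = {8, 16, 23}
Check each element of B against A:
8 ∈ A, 16 ∈ A, 23 ∈ A
Elements of B not in A: {}

{}


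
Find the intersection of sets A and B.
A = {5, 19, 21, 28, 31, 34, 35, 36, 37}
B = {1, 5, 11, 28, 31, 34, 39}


Set A = {5, 19, 21, 28, 31, 34, 35, 36, 37}
Set B = {1, 5, 11, 28, 31, 34, 39}
A ∩ B includes only elements in both sets.
Check each element of A against B:
5 ✓, 19 ✗, 21 ✗, 28 ✓, 31 ✓, 34 ✓, 35 ✗, 36 ✗, 37 ✗
A ∩ B = {5, 28, 31, 34}

{5, 28, 31, 34}


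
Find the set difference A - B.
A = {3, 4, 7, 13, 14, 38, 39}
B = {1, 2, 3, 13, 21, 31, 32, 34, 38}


Set A = {3, 4, 7, 13, 14, 38, 39}
Set B = {1, 2, 3, 13, 21, 31, 32, 34, 38}
A \ B includes elements in A that are not in B.
Check each element of A:
3 (in B, remove), 4 (not in B, keep), 7 (not in B, keep), 13 (in B, remove), 14 (not in B, keep), 38 (in B, remove), 39 (not in B, keep)
A \ B = {4, 7, 14, 39}

{4, 7, 14, 39}


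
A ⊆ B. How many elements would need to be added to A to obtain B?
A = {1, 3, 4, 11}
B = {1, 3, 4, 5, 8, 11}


Set A = {1, 3, 4, 11}, |A| = 4
Set B = {1, 3, 4, 5, 8, 11}, |B| = 6
Since A ⊆ B: B \ A = {5, 8}
|B| - |A| = 6 - 4 = 2

2


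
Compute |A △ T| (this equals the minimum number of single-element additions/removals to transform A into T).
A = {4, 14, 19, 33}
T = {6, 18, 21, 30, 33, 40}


Set A = {4, 14, 19, 33}
Set T = {6, 18, 21, 30, 33, 40}
Elements to remove from A (in A, not in T): {4, 14, 19} → 3 removals
Elements to add to A (in T, not in A): {6, 18, 21, 30, 40} → 5 additions
Total edits = 3 + 5 = 8

8


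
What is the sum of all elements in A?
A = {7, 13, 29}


Set A = {7, 13, 29}
Sum = 7 + 13 + 29 = 49

49


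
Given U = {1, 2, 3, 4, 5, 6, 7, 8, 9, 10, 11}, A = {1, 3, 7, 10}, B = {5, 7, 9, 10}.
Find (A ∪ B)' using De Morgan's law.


U = {1, 2, 3, 4, 5, 6, 7, 8, 9, 10, 11}
A = {1, 3, 7, 10}, B = {5, 7, 9, 10}
A ∪ B = {1, 3, 5, 7, 9, 10}
(A ∪ B)' = U \ (A ∪ B) = {2, 4, 6, 8, 11}
Verification via A' ∩ B': A' = {2, 4, 5, 6, 8, 9, 11}, B' = {1, 2, 3, 4, 6, 8, 11}
A' ∩ B' = {2, 4, 6, 8, 11} ✓

{2, 4, 6, 8, 11}


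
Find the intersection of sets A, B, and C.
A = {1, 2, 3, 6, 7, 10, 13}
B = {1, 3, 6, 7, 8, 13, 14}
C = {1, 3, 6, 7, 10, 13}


Set A = {1, 2, 3, 6, 7, 10, 13}
Set B = {1, 3, 6, 7, 8, 13, 14}
Set C = {1, 3, 6, 7, 10, 13}
First, A ∩ B = {1, 3, 6, 7, 13}
Then, (A ∩ B) ∩ C = {1, 3, 6, 7, 13}

{1, 3, 6, 7, 13}


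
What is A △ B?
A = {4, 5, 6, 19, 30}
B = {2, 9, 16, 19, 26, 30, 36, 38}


Set A = {4, 5, 6, 19, 30}
Set B = {2, 9, 16, 19, 26, 30, 36, 38}
A △ B = (A \ B) ∪ (B \ A)
Elements in A but not B: {4, 5, 6}
Elements in B but not A: {2, 9, 16, 26, 36, 38}
A △ B = {2, 4, 5, 6, 9, 16, 26, 36, 38}

{2, 4, 5, 6, 9, 16, 26, 36, 38}


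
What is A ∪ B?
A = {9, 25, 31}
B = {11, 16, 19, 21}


Set A = {9, 25, 31}
Set B = {11, 16, 19, 21}
A ∪ B includes all elements in either set.
Elements from A: {9, 25, 31}
Elements from B not already included: {11, 16, 19, 21}
A ∪ B = {9, 11, 16, 19, 21, 25, 31}

{9, 11, 16, 19, 21, 25, 31}


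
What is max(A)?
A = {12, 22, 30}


Set A = {12, 22, 30}
Elements in ascending order: 12, 22, 30
The largest element is 30.

30


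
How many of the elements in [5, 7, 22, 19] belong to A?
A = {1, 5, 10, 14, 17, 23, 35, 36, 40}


Set A = {1, 5, 10, 14, 17, 23, 35, 36, 40}
Candidates: [5, 7, 22, 19]
Check each candidate:
5 ∈ A, 7 ∉ A, 22 ∉ A, 19 ∉ A
Count of candidates in A: 1

1


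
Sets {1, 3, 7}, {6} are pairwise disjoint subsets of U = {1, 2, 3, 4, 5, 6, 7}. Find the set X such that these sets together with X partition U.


U = {1, 2, 3, 4, 5, 6, 7}
Shown blocks: {1, 3, 7}, {6}
A partition's blocks are pairwise disjoint and cover U, so the missing block = U \ (union of shown blocks).
Union of shown blocks: {1, 3, 6, 7}
Missing block = U \ (union) = {2, 4, 5}

{2, 4, 5}


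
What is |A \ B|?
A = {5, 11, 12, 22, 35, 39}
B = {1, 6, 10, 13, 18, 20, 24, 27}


Set A = {5, 11, 12, 22, 35, 39}
Set B = {1, 6, 10, 13, 18, 20, 24, 27}
A \ B = {5, 11, 12, 22, 35, 39}
|A \ B| = 6

6


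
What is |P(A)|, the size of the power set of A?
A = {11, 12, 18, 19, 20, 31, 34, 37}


Set A = {11, 12, 18, 19, 20, 31, 34, 37}
|A| = 8
The power set P(A) contains all subsets of A.
|P(A)| = 2^|A| = 2^8 = 256

256


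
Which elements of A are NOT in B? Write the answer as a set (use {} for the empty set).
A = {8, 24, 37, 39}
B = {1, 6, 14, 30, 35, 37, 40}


Set A = {8, 24, 37, 39}
Set B = {1, 6, 14, 30, 35, 37, 40}
Check each element of A against B:
8 ∉ B (include), 24 ∉ B (include), 37 ∈ B, 39 ∉ B (include)
Elements of A not in B: {8, 24, 39}

{8, 24, 39}


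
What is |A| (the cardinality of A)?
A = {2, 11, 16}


Set A = {2, 11, 16}
Listing elements: 2, 11, 16
Counting: 3 elements
|A| = 3

3


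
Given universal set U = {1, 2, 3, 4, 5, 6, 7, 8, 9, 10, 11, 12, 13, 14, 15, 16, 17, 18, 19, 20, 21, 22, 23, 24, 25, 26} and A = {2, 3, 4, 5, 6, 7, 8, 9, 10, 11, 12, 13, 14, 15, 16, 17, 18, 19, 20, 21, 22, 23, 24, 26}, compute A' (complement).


Universal set U = {1, 2, 3, 4, 5, 6, 7, 8, 9, 10, 11, 12, 13, 14, 15, 16, 17, 18, 19, 20, 21, 22, 23, 24, 25, 26}
Set A = {2, 3, 4, 5, 6, 7, 8, 9, 10, 11, 12, 13, 14, 15, 16, 17, 18, 19, 20, 21, 22, 23, 24, 26}
A' = U \ A = elements in U but not in A
Checking each element of U:
1 (not in A, include), 2 (in A, exclude), 3 (in A, exclude), 4 (in A, exclude), 5 (in A, exclude), 6 (in A, exclude), 7 (in A, exclude), 8 (in A, exclude), 9 (in A, exclude), 10 (in A, exclude), 11 (in A, exclude), 12 (in A, exclude), 13 (in A, exclude), 14 (in A, exclude), 15 (in A, exclude), 16 (in A, exclude), 17 (in A, exclude), 18 (in A, exclude), 19 (in A, exclude), 20 (in A, exclude), 21 (in A, exclude), 22 (in A, exclude), 23 (in A, exclude), 24 (in A, exclude), 25 (not in A, include), 26 (in A, exclude)
A' = {1, 25}

{1, 25}


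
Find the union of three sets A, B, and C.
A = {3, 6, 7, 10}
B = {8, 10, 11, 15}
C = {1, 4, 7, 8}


Set A = {3, 6, 7, 10}
Set B = {8, 10, 11, 15}
Set C = {1, 4, 7, 8}
First, A ∪ B = {3, 6, 7, 8, 10, 11, 15}
Then, (A ∪ B) ∪ C = {1, 3, 4, 6, 7, 8, 10, 11, 15}

{1, 3, 4, 6, 7, 8, 10, 11, 15}


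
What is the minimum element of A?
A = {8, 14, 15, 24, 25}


Set A = {8, 14, 15, 24, 25}
Elements in ascending order: 8, 14, 15, 24, 25
The smallest element is 8.

8


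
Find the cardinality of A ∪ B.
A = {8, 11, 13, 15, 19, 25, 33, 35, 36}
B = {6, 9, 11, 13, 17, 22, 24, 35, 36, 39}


Set A = {8, 11, 13, 15, 19, 25, 33, 35, 36}, |A| = 9
Set B = {6, 9, 11, 13, 17, 22, 24, 35, 36, 39}, |B| = 10
A ∩ B = {11, 13, 35, 36}, |A ∩ B| = 4
|A ∪ B| = |A| + |B| - |A ∩ B| = 9 + 10 - 4 = 15

15


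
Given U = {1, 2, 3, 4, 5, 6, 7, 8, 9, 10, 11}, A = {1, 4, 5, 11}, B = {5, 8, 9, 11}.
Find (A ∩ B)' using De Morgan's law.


U = {1, 2, 3, 4, 5, 6, 7, 8, 9, 10, 11}
A = {1, 4, 5, 11}, B = {5, 8, 9, 11}
A ∩ B = {5, 11}
(A ∩ B)' = U \ (A ∩ B) = {1, 2, 3, 4, 6, 7, 8, 9, 10}
Verification via A' ∪ B': A' = {2, 3, 6, 7, 8, 9, 10}, B' = {1, 2, 3, 4, 6, 7, 10}
A' ∪ B' = {1, 2, 3, 4, 6, 7, 8, 9, 10} ✓

{1, 2, 3, 4, 6, 7, 8, 9, 10}


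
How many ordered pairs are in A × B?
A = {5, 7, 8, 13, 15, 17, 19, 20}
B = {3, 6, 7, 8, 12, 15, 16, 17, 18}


Set A = {5, 7, 8, 13, 15, 17, 19, 20} has 8 elements.
Set B = {3, 6, 7, 8, 12, 15, 16, 17, 18} has 9 elements.
|A × B| = |A| × |B| = 8 × 9 = 72

72


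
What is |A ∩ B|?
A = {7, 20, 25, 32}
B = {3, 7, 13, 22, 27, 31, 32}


Set A = {7, 20, 25, 32}
Set B = {3, 7, 13, 22, 27, 31, 32}
A ∩ B = {7, 32}
|A ∩ B| = 2

2


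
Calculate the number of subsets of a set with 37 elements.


The set has 37 elements.
The power set contains all possible subsets.
|P(A)| = 2^|A| = 2^37 = 137438953472

137438953472


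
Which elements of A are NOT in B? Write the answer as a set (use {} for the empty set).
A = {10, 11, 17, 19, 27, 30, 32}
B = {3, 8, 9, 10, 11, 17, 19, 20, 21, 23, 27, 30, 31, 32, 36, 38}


Set A = {10, 11, 17, 19, 27, 30, 32}
Set B = {3, 8, 9, 10, 11, 17, 19, 20, 21, 23, 27, 30, 31, 32, 36, 38}
Check each element of A against B:
10 ∈ B, 11 ∈ B, 17 ∈ B, 19 ∈ B, 27 ∈ B, 30 ∈ B, 32 ∈ B
Elements of A not in B: {}

{}


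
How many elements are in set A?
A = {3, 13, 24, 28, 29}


Set A = {3, 13, 24, 28, 29}
Listing elements: 3, 13, 24, 28, 29
Counting: 5 elements
|A| = 5

5


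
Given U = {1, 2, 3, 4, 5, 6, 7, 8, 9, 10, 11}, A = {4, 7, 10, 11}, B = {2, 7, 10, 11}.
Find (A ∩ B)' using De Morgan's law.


U = {1, 2, 3, 4, 5, 6, 7, 8, 9, 10, 11}
A = {4, 7, 10, 11}, B = {2, 7, 10, 11}
A ∩ B = {7, 10, 11}
(A ∩ B)' = U \ (A ∩ B) = {1, 2, 3, 4, 5, 6, 8, 9}
Verification via A' ∪ B': A' = {1, 2, 3, 5, 6, 8, 9}, B' = {1, 3, 4, 5, 6, 8, 9}
A' ∪ B' = {1, 2, 3, 4, 5, 6, 8, 9} ✓

{1, 2, 3, 4, 5, 6, 8, 9}


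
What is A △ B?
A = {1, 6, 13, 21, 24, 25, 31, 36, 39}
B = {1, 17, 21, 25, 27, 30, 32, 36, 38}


Set A = {1, 6, 13, 21, 24, 25, 31, 36, 39}
Set B = {1, 17, 21, 25, 27, 30, 32, 36, 38}
A △ B = (A \ B) ∪ (B \ A)
Elements in A but not B: {6, 13, 24, 31, 39}
Elements in B but not A: {17, 27, 30, 32, 38}
A △ B = {6, 13, 17, 24, 27, 30, 31, 32, 38, 39}

{6, 13, 17, 24, 27, 30, 31, 32, 38, 39}


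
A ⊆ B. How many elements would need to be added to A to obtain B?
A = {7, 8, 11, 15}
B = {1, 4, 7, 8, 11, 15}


Set A = {7, 8, 11, 15}, |A| = 4
Set B = {1, 4, 7, 8, 11, 15}, |B| = 6
Since A ⊆ B: B \ A = {1, 4}
|B| - |A| = 6 - 4 = 2

2


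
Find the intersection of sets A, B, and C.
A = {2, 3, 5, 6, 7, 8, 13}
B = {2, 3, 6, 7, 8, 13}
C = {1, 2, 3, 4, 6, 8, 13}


Set A = {2, 3, 5, 6, 7, 8, 13}
Set B = {2, 3, 6, 7, 8, 13}
Set C = {1, 2, 3, 4, 6, 8, 13}
First, A ∩ B = {2, 3, 6, 7, 8, 13}
Then, (A ∩ B) ∩ C = {2, 3, 6, 8, 13}

{2, 3, 6, 8, 13}


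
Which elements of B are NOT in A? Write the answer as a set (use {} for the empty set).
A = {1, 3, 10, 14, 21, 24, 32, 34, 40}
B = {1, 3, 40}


Set A = {1, 3, 10, 14, 21, 24, 32, 34, 40}
Set B = {1, 3, 40}
Check each element of B against A:
1 ∈ A, 3 ∈ A, 40 ∈ A
Elements of B not in A: {}

{}


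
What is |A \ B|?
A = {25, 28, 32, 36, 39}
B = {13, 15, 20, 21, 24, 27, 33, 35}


Set A = {25, 28, 32, 36, 39}
Set B = {13, 15, 20, 21, 24, 27, 33, 35}
A \ B = {25, 28, 32, 36, 39}
|A \ B| = 5

5


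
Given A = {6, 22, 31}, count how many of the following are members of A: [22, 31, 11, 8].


Set A = {6, 22, 31}
Candidates: [22, 31, 11, 8]
Check each candidate:
22 ∈ A, 31 ∈ A, 11 ∉ A, 8 ∉ A
Count of candidates in A: 2

2


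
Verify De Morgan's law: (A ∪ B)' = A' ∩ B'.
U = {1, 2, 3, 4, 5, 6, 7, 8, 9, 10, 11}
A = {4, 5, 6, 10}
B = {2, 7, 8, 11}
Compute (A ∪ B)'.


U = {1, 2, 3, 4, 5, 6, 7, 8, 9, 10, 11}
A = {4, 5, 6, 10}, B = {2, 7, 8, 11}
A ∪ B = {2, 4, 5, 6, 7, 8, 10, 11}
(A ∪ B)' = U \ (A ∪ B) = {1, 3, 9}
Verification via A' ∩ B': A' = {1, 2, 3, 7, 8, 9, 11}, B' = {1, 3, 4, 5, 6, 9, 10}
A' ∩ B' = {1, 3, 9} ✓

{1, 3, 9}


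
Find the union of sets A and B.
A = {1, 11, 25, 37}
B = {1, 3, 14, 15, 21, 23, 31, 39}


Set A = {1, 11, 25, 37}
Set B = {1, 3, 14, 15, 21, 23, 31, 39}
A ∪ B includes all elements in either set.
Elements from A: {1, 11, 25, 37}
Elements from B not already included: {3, 14, 15, 21, 23, 31, 39}
A ∪ B = {1, 3, 11, 14, 15, 21, 23, 25, 31, 37, 39}

{1, 3, 11, 14, 15, 21, 23, 25, 31, 37, 39}


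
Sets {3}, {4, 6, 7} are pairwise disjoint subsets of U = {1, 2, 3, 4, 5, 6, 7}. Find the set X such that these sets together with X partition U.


U = {1, 2, 3, 4, 5, 6, 7}
Shown blocks: {3}, {4, 6, 7}
A partition's blocks are pairwise disjoint and cover U, so the missing block = U \ (union of shown blocks).
Union of shown blocks: {3, 4, 6, 7}
Missing block = U \ (union) = {1, 2, 5}

{1, 2, 5}


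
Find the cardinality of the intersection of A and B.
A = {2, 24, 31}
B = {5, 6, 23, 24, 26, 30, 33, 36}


Set A = {2, 24, 31}
Set B = {5, 6, 23, 24, 26, 30, 33, 36}
A ∩ B = {24}
|A ∩ B| = 1

1


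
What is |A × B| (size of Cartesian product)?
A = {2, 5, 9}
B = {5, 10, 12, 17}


Set A = {2, 5, 9} has 3 elements.
Set B = {5, 10, 12, 17} has 4 elements.
|A × B| = |A| × |B| = 3 × 4 = 12

12


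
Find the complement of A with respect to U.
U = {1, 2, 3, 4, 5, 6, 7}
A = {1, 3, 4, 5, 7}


Universal set U = {1, 2, 3, 4, 5, 6, 7}
Set A = {1, 3, 4, 5, 7}
A' = U \ A = elements in U but not in A
Checking each element of U:
1 (in A, exclude), 2 (not in A, include), 3 (in A, exclude), 4 (in A, exclude), 5 (in A, exclude), 6 (not in A, include), 7 (in A, exclude)
A' = {2, 6}

{2, 6}


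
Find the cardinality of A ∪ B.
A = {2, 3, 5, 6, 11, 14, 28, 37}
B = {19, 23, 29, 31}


Set A = {2, 3, 5, 6, 11, 14, 28, 37}, |A| = 8
Set B = {19, 23, 29, 31}, |B| = 4
A ∩ B = {}, |A ∩ B| = 0
|A ∪ B| = |A| + |B| - |A ∩ B| = 8 + 4 - 0 = 12

12


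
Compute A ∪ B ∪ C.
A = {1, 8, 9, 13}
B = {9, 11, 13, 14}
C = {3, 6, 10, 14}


Set A = {1, 8, 9, 13}
Set B = {9, 11, 13, 14}
Set C = {3, 6, 10, 14}
First, A ∪ B = {1, 8, 9, 11, 13, 14}
Then, (A ∪ B) ∪ C = {1, 3, 6, 8, 9, 10, 11, 13, 14}

{1, 3, 6, 8, 9, 10, 11, 13, 14}


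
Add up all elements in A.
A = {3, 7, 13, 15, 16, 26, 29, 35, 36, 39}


Set A = {3, 7, 13, 15, 16, 26, 29, 35, 36, 39}
Sum = 3 + 7 + 13 + 15 + 16 + 26 + 29 + 35 + 36 + 39 = 219

219


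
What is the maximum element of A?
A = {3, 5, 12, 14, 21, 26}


Set A = {3, 5, 12, 14, 21, 26}
Elements in ascending order: 3, 5, 12, 14, 21, 26
The largest element is 26.

26
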